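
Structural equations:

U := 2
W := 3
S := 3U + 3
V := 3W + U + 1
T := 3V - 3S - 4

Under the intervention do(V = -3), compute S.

Under do(V=-3), the mechanism V := 3W + U + 1 is discarded; V is fixed at -3.
Since S is not a descendant of the intervened variable, it is unaffected.
S = 3U + 3  [with U=2]  = 9

9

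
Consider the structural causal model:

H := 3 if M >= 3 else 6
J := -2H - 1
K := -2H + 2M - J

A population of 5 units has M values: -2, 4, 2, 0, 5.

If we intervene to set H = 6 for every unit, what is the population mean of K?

4.6

Every unit gets H=6 under the intervention. K values become -3, 9, 5, 1, 11; E[K|do(H=6)] = 4.6.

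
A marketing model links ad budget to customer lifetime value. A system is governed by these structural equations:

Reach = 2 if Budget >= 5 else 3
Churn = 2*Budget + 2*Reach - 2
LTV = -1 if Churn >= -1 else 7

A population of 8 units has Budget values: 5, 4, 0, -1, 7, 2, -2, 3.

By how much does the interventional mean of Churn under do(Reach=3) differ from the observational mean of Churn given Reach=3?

2.5

do(Reach=3) breaks Reach's dependence on Budget. With Reach=3 fixed, Churn across the units is 14, 12, 4, 2, 18, 8, 0, 10, mean 8.5.
Observing Reach=3 restricts to units where Reach's equation naturally yields 3: Budget ∈ {4, 0, -1, 2, -2, 3}. In that subpopulation Churn = 12, 4, 2, 8, 0, 10, mean 6.
Difference = 8.5 − 6 = 2.5.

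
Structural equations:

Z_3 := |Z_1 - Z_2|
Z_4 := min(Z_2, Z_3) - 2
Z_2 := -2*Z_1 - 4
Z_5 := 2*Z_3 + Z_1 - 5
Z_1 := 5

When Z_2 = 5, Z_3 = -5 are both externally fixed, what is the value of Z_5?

-10

Under do(Z_2 = 5, Z_3 = -5), each intervened variable's structural equation is replaced by its fixed value.
Z_5 = 2*Z_3 + Z_1 - 5  [with Z_3=-5, Z_1=5]  = -10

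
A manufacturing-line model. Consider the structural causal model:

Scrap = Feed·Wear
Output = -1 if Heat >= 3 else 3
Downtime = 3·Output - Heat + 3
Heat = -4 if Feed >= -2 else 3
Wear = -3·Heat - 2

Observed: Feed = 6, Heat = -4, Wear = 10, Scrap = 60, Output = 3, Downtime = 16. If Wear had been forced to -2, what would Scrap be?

-12

The intervention breaks the incoming arrows to Wear: Wear = -3·Heat - 2 no longer applies, and Wear = -2.
Scrap = Feed·Wear  [with Feed=6, Wear=-2]  = -12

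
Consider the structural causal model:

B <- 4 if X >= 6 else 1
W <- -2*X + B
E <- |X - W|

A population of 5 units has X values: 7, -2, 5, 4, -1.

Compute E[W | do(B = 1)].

Every unit gets B=1 under the intervention. W values become -13, 5, -9, -7, 3; E[W|do(B=1)] = -4.2.

-4.2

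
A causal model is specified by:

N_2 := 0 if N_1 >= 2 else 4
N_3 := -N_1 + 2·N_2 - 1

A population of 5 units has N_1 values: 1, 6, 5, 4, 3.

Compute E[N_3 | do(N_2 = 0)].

Every unit gets N_2=0 under the intervention. N_3 values become -2, -7, -6, -5, -4; E[N_3|do(N_2=0)] = -4.8.

-4.8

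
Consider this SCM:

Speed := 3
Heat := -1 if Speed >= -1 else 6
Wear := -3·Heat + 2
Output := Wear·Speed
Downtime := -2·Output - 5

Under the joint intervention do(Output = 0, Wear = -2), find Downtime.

-5

The joint intervention fixes Output = 0, Wear = -2, removing each variable's own equation.
Downtime = -2·Output - 5  [with Output=0]  = -5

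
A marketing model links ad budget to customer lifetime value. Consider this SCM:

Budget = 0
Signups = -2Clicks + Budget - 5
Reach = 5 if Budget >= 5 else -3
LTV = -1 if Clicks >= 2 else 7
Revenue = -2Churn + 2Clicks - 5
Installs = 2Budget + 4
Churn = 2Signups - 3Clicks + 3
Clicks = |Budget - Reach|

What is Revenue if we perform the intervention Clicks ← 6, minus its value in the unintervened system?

The intervention breaks the incoming arrows to Clicks: Clicks = |Budget - Reach| no longer applies, and Clicks = 6.
Signups = -2Clicks + Budget - 5  [with Clicks=6, Budget=0]  = -17
Churn = 2Signups - 3Clicks + 3  [with Signups=-17, Clicks=6]  = -49
Revenue = -2Churn + 2Clicks - 5  [with Churn=-49, Clicks=6]  = 105
Without intervention: Reach = 5 if Budget >= 5 else -3  [with Budget=0]  = -3; Clicks = |Budget - Reach|  [with Budget=0, Reach=-3]  = 3; Signups = -2Clicks + Budget - 5  [with Clicks=3, Budget=0]  = -11; Churn = 2Signups - 3Clicks + 3  [with Signups=-11, Clicks=3]  = -28; Revenue = -2Churn + 2Clicks - 5  [with Churn=-28, Clicks=3]  = 57.
Change = 105 − 57 = 48.

48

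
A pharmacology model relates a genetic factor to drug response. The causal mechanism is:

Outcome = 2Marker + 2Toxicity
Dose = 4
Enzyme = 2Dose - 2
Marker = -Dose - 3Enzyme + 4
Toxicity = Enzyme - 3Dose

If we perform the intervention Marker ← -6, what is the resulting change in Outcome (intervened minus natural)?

24

do(Marker=-6) replaces the equation Marker = -Dose - 3Enzyme + 4 with the constant Marker = -6.
Enzyme = 2Dose - 2  [with Dose=4]  = 6
Toxicity = Enzyme - 3Dose  [with Enzyme=6, Dose=4]  = -6
Outcome = 2Marker + 2Toxicity  [with Marker=-6, Toxicity=-6]  = -24
Without intervention: Enzyme = 2Dose - 2  [with Dose=4]  = 6; Marker = -Dose - 3Enzyme + 4  [with Dose=4, Enzyme=6]  = -18; Toxicity = Enzyme - 3Dose  [with Enzyme=6, Dose=4]  = -6; Outcome = 2Marker + 2Toxicity  [with Marker=-18, Toxicity=-6]  = -48.
Change = -24 − (-48) = 24.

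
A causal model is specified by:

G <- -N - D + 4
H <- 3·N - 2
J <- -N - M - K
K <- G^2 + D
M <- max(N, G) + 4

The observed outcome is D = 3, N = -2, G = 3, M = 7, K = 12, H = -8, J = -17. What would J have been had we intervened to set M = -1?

The intervention breaks the incoming arrows to M: M <- max(N, G) + 4 no longer applies, and M = -1.
G = -N - D + 4  [with N=-2, D=3]  = 3
K = G^2 + D  [with G=3, D=3]  = 12
J = -N - M - K  [with N=-2, M=-1, K=12]  = -9

-9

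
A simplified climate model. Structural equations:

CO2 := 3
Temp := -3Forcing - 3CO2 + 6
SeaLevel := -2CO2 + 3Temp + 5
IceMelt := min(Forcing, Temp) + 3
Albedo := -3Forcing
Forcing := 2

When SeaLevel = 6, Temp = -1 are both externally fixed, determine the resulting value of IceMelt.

2

Under do(SeaLevel = 6, Temp = -1), each intervened variable's structural equation is replaced by its fixed value.
IceMelt = min(Forcing, Temp) + 3  [with Forcing=2, Temp=-1]  = 2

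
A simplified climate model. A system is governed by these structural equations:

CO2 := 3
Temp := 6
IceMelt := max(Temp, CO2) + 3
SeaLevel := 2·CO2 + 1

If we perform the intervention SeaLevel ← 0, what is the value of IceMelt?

9

Under do(SeaLevel=0), the mechanism SeaLevel := 2·CO2 + 1 is discarded; SeaLevel is fixed at 0.
Since IceMelt is not a descendant of the intervened variable, it is unaffected.
IceMelt = max(Temp, CO2) + 3  [with Temp=6, CO2=3]  = 9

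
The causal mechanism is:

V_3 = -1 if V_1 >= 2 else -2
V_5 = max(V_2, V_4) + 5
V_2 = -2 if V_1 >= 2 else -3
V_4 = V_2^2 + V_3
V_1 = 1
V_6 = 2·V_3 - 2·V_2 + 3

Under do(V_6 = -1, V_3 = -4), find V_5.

Under do(V_6 = -1, V_3 = -4), each intervened variable's structural equation is replaced by its fixed value.
V_2 = -2 if V_1 >= 2 else -3  [with V_1=1]  = -3
V_4 = V_2^2 + V_3  [with V_2=-3, V_3=-4]  = 5
V_5 = max(V_2, V_4) + 5  [with V_2=-3, V_4=5]  = 10

10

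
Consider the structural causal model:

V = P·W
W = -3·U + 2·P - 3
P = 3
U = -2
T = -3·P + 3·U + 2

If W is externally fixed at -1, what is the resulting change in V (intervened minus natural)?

do(W=-1) replaces the equation W = -3·U + 2·P - 3 with the constant W = -1.
V = P·W  [with P=3, W=-1]  = -3
Without intervention: W = -3·U + 2·P - 3  [with U=-2, P=3]  = 9; V = P·W  [with P=3, W=9]  = 27.
Change = -3 − 27 = -30.

-30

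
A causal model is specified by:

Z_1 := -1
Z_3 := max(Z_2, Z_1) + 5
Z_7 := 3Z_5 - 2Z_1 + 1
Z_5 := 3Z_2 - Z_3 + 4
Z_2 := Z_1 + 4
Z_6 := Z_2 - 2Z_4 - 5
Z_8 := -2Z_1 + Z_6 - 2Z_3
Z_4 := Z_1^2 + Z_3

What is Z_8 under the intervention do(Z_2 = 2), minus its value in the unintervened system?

do(Z_2=2) replaces the equation Z_2 := Z_1 + 4 with the constant Z_2 = 2.
Z_3 = max(Z_2, Z_1) + 5  [with Z_2=2, Z_1=-1]  = 7
Z_4 = Z_1^2 + Z_3  [with Z_1=-1, Z_3=7]  = 8
Z_6 = Z_2 - 2Z_4 - 5  [with Z_2=2, Z_4=8]  = -19
Z_8 = -2Z_1 + Z_6 - 2Z_3  [with Z_1=-1, Z_6=-19, Z_3=7]  = -31
Without intervention: Z_2 = Z_1 + 4  [with Z_1=-1]  = 3; Z_3 = max(Z_2, Z_1) + 5  [with Z_2=3, Z_1=-1]  = 8; Z_4 = Z_1^2 + Z_3  [with Z_1=-1, Z_3=8]  = 9; Z_6 = Z_2 - 2Z_4 - 5  [with Z_2=3, Z_4=9]  = -20; Z_8 = -2Z_1 + Z_6 - 2Z_3  [with Z_1=-1, Z_6=-20, Z_3=8]  = -34.
Change = -31 − (-34) = 3.

3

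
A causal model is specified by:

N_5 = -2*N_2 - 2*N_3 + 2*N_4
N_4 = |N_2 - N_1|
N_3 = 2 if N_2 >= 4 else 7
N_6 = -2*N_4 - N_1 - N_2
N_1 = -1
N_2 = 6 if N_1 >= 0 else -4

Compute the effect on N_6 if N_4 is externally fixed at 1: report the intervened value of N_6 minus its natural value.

4

Under do(N_4=1), the mechanism N_4 = |N_2 - N_1| is discarded; N_4 is fixed at 1.
N_2 = 6 if N_1 >= 0 else -4  [with N_1=-1]  = -4
N_6 = -2*N_4 - N_1 - N_2  [with N_4=1, N_1=-1, N_2=-4]  = 3
Without intervention: N_2 = 6 if N_1 >= 0 else -4  [with N_1=-1]  = -4; N_4 = |N_2 - N_1|  [with N_2=-4, N_1=-1]  = 3; N_6 = -2*N_4 - N_1 - N_2  [with N_4=3, N_1=-1, N_2=-4]  = -1.
Change = 3 − (-1) = 4.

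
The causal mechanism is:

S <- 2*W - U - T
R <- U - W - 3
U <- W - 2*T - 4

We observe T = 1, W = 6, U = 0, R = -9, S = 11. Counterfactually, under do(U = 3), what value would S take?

8

do(U=3) replaces the equation U <- W - 2*T - 4 with the constant U = 3.
S = 2*W - U - T  [with W=6, U=3, T=1]  = 8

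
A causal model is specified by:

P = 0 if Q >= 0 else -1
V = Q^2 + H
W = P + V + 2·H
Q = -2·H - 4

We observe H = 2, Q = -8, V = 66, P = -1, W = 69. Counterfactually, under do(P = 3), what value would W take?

Intervening sets P = 3 and removes its equation (P = 0 if Q >= 0 else -1).
Q = -2·H - 4  [with H=2]  = -8
V = Q^2 + H  [with Q=-8, H=2]  = 66
W = P + V + 2·H  [with P=3, V=66, H=2]  = 73

73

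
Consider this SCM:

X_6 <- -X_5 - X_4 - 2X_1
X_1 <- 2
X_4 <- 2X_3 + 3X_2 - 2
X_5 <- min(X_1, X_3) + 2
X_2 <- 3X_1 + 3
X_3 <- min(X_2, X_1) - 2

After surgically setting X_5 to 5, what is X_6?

The intervention breaks the incoming arrows to X_5: X_5 <- min(X_1, X_3) + 2 no longer applies, and X_5 = 5.
X_2 = 3X_1 + 3  [with X_1=2]  = 9
X_3 = min(X_2, X_1) - 2  [with X_2=9, X_1=2]  = 0
X_4 = 2X_3 + 3X_2 - 2  [with X_3=0, X_2=9]  = 25
X_6 = -X_5 - X_4 - 2X_1  [with X_5=5, X_4=25, X_1=2]  = -34

-34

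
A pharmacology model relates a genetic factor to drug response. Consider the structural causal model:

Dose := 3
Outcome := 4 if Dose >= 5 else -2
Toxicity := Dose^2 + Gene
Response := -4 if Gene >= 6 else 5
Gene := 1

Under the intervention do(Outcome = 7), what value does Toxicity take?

The intervention breaks the incoming arrows to Outcome: Outcome := 4 if Dose >= 5 else -2 no longer applies, and Outcome = 7.
Since Toxicity is not a descendant of the intervened variable, it is unaffected.
Toxicity = Dose^2 + Gene  [with Dose=3, Gene=1]  = 10

10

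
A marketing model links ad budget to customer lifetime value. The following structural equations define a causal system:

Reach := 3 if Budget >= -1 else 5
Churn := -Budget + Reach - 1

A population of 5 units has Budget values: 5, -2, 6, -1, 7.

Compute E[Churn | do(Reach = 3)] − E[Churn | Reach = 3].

Every unit gets Reach=3 under the intervention. Churn values become -3, 4, -4, 3, -5; E[Churn|do(Reach=3)] = -1.
Observing Reach=3 restricts to units where Reach's equation naturally yields 3: Budget ∈ {5, 6, -1, 7}. In that subpopulation Churn = -3, -4, 3, -5, mean -2.25.
Difference = -1 − (-2.25) = 1.25.

1.25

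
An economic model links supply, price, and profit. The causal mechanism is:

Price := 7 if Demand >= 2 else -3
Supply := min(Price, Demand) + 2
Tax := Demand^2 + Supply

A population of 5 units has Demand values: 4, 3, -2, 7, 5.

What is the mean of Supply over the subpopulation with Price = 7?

6.75

Observing Price=7 restricts to units where Price's equation naturally yields 7: Demand ∈ {4, 3, 7, 5}. In that subpopulation Supply = 6, 5, 9, 7, mean 6.75.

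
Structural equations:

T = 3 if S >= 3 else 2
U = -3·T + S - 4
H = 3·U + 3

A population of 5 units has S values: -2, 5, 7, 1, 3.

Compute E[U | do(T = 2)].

-7.2

Under do(T=2), T's equation is replaced by T=2 for every unit. Per-unit U: -12, -5, -3, -9, -7. Mean = -7.2.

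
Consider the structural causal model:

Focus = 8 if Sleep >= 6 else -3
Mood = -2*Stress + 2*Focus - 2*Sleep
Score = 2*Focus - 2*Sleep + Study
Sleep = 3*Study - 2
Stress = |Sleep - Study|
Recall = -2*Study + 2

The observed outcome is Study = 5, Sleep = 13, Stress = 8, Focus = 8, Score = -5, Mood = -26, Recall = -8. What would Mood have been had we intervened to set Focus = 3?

Under do(Focus=3), the mechanism Focus = 8 if Sleep >= 6 else -3 is discarded; Focus is fixed at 3.
Sleep = 3*Study - 2  [with Study=5]  = 13
Stress = |Sleep - Study|  [with Sleep=13, Study=5]  = 8
Mood = -2*Stress + 2*Focus - 2*Sleep  [with Stress=8, Focus=3, Sleep=13]  = -36

-36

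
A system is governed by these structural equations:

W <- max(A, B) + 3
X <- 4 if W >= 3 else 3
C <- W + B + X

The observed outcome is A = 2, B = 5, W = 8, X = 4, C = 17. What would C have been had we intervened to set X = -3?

10

Intervening sets X = -3 and removes its equation (X <- 4 if W >= 3 else 3).
W = max(A, B) + 3  [with A=2, B=5]  = 8
C = W + B + X  [with W=8, B=5, X=-3]  = 10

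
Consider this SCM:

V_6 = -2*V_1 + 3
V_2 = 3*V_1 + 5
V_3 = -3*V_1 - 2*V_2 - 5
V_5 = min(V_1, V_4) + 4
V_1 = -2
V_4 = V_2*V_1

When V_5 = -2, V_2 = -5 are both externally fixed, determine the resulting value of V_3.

11

Setting V_5 = -2, V_2 = -5 by intervention discards those variables' equations.
V_3 = -3*V_1 - 2*V_2 - 5  [with V_1=-2, V_2=-5]  = 11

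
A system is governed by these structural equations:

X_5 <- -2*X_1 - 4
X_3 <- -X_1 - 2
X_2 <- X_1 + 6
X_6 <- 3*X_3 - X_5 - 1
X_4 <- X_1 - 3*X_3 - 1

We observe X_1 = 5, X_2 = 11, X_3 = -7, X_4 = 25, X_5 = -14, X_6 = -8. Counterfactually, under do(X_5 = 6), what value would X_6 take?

The intervention breaks the incoming arrows to X_5: X_5 <- -2*X_1 - 4 no longer applies, and X_5 = 6.
X_3 = -X_1 - 2  [with X_1=5]  = -7
X_6 = 3*X_3 - X_5 - 1  [with X_3=-7, X_5=6]  = -28

-28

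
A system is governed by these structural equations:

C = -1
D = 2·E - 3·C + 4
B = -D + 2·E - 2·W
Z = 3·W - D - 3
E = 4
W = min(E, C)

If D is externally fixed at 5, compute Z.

-11

Intervening sets D = 5 and removes its equation (D = 2·E - 3·C + 4).
W = min(E, C)  [with E=4, C=-1]  = -1
Z = 3·W - D - 3  [with W=-1, D=5]  = -11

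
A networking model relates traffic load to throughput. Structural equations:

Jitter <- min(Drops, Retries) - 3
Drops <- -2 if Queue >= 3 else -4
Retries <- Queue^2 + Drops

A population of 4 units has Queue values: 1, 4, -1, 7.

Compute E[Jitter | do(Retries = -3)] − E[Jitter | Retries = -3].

do(Retries=-3) breaks Retries's dependence on Queue. With Retries=-3 fixed, Jitter across the units is -7, -6, -7, -6, mean -6.5.
Observing Retries=-3 restricts to units where Retries's equation naturally yields -3: Queue ∈ {1, -1}. In that subpopulation Jitter = -7, -7, mean -7.
Difference = -6.5 − (-7) = 0.5.

0.5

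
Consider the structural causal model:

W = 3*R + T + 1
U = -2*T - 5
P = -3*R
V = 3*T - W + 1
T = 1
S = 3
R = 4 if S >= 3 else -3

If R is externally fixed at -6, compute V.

do(R=-6) replaces the equation R = 4 if S >= 3 else -3 with the constant R = -6.
W = 3*R + T + 1  [with R=-6, T=1]  = -16
V = 3*T - W + 1  [with T=1, W=-16]  = 20

20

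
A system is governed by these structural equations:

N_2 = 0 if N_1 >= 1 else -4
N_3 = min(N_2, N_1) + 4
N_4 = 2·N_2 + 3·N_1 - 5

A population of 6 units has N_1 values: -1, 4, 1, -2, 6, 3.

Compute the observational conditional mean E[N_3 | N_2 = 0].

E[N_3|N_2=0] averages over only the 4 units with N_2=0 (N_1 = 4, 1, 6, 3): N_3 = 4, 4, 4, 4, mean 4.

4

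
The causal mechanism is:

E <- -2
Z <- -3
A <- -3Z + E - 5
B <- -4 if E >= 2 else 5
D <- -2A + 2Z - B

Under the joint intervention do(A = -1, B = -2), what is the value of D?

-2

Setting A = -1, B = -2 by intervention discards those variables' equations.
D = -2A + 2Z - B  [with A=-1, Z=-3, B=-2]  = -2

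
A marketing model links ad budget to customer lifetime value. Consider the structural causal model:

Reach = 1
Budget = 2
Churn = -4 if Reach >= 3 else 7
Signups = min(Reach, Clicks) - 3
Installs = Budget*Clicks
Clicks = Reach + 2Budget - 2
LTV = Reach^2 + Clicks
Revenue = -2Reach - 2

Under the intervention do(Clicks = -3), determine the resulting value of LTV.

The intervention breaks the incoming arrows to Clicks: Clicks = Reach + 2Budget - 2 no longer applies, and Clicks = -3.
LTV = Reach^2 + Clicks  [with Reach=1, Clicks=-3]  = -2

-2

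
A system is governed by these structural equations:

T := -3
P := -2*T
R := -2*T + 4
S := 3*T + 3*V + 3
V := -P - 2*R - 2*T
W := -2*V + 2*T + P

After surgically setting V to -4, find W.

8

Intervening sets V = -4 and removes its equation (V := -P - 2*R - 2*T).
P = -2*T  [with T=-3]  = 6
W = -2*V + 2*T + P  [with V=-4, T=-3, P=6]  = 8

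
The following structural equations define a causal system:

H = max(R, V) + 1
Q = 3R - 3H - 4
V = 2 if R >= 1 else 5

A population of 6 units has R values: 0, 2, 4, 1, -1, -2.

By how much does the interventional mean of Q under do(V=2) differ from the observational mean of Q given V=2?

-4

The intervention sets V=2 in all 6 units regardless of R. Recomputing Q per unit gives -13, -7, -7, -10, -16, -19; average -12.
E[Q|V=2] averages over only the 3 units with V=2 (R = 2, 4, 1): Q = -7, -7, -10, mean -8.
Difference = -12 − (-8) = -4.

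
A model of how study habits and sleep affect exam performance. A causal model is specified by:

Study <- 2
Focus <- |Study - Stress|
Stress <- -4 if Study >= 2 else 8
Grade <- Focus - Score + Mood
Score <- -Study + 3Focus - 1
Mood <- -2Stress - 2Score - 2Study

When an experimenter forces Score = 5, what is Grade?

-5

Under do(Score=5), the mechanism Score <- -Study + 3Focus - 1 is discarded; Score is fixed at 5.
Stress = -4 if Study >= 2 else 8  [with Study=2]  = -4
Focus = |Study - Stress|  [with Study=2, Stress=-4]  = 6
Mood = -2Stress - 2Score - 2Study  [with Stress=-4, Score=5, Study=2]  = -6
Grade = Focus - Score + Mood  [with Focus=6, Score=5, Mood=-6]  = -5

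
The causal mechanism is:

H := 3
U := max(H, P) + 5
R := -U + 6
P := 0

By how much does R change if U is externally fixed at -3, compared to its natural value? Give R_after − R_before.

The intervention breaks the incoming arrows to U: U := max(H, P) + 5 no longer applies, and U = -3.
R = -U + 6  [with U=-3]  = 9
Without intervention: U = max(H, P) + 5  [with H=3, P=0]  = 8; R = -U + 6  [with U=8]  = -2.
Change = 9 − (-2) = 11.

11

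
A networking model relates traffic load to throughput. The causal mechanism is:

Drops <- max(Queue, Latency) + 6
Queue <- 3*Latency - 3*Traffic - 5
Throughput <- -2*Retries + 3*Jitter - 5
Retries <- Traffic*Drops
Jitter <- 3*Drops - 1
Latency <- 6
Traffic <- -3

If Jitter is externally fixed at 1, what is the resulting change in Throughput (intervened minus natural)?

-246

Intervening sets Jitter = 1 and removes its equation (Jitter <- 3*Drops - 1).
Queue = 3*Latency - 3*Traffic - 5  [with Latency=6, Traffic=-3]  = 22
Drops = max(Queue, Latency) + 6  [with Queue=22, Latency=6]  = 28
Retries = Traffic*Drops  [with Traffic=-3, Drops=28]  = -84
Throughput = -2*Retries + 3*Jitter - 5  [with Retries=-84, Jitter=1]  = 166
Without intervention: Queue = 3*Latency - 3*Traffic - 5  [with Latency=6, Traffic=-3]  = 22; Drops = max(Queue, Latency) + 6  [with Queue=22, Latency=6]  = 28; Retries = Traffic*Drops  [with Traffic=-3, Drops=28]  = -84; Jitter = 3*Drops - 1  [with Drops=28]  = 83; Throughput = -2*Retries + 3*Jitter - 5  [with Retries=-84, Jitter=83]  = 412.
Change = 166 − 412 = -246.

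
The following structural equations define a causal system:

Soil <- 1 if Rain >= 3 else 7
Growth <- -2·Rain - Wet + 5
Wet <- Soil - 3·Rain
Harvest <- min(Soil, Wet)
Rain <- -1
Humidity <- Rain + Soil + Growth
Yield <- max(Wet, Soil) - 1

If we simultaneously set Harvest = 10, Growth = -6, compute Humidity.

Under do(Harvest = 10, Growth = -6), each intervened variable's structural equation is replaced by its fixed value.
Soil = 1 if Rain >= 3 else 7  [with Rain=-1]  = 7
Humidity = Rain + Soil + Growth  [with Rain=-1, Soil=7, Growth=-6]  = 0

0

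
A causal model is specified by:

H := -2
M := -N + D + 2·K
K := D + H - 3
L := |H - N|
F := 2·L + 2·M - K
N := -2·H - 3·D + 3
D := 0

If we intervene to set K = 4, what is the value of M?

do(K=4) replaces the equation K := D + H - 3 with the constant K = 4.
N = -2·H - 3·D + 3  [with H=-2, D=0]  = 7
M = -N + D + 2·K  [with N=7, D=0, K=4]  = 1

1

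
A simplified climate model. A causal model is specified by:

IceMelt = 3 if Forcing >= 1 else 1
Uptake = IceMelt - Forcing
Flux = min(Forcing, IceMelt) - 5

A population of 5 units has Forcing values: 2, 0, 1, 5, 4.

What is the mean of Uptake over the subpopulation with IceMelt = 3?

Conditioning on IceMelt=3 selects the 4 unit(s) with Forcing ∈ {2, 1, 5, 4}. Their Uptake values: 1, 2, -2, -1. Mean = 0.

0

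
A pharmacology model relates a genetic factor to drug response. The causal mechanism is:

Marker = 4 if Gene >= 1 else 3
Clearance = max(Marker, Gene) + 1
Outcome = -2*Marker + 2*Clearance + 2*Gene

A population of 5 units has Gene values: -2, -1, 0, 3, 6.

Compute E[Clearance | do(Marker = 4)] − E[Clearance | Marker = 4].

-0.6

Under do(Marker=4), Marker's equation is replaced by Marker=4 for every unit. Per-unit Clearance: 5, 5, 5, 5, 7. Mean = 5.4.
Conditioning on Marker=4 selects the 2 unit(s) with Gene ∈ {3, 6}. Their Clearance values: 5, 7. Mean = 6.
Difference = 5.4 − 6 = -0.6.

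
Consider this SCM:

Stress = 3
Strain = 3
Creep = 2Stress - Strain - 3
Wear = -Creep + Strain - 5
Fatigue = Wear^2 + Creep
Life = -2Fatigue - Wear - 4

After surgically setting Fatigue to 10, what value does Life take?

The intervention breaks the incoming arrows to Fatigue: Fatigue = Wear^2 + Creep no longer applies, and Fatigue = 10.
Creep = 2Stress - Strain - 3  [with Stress=3, Strain=3]  = 0
Wear = -Creep + Strain - 5  [with Creep=0, Strain=3]  = -2
Life = -2Fatigue - Wear - 4  [with Fatigue=10, Wear=-2]  = -22

-22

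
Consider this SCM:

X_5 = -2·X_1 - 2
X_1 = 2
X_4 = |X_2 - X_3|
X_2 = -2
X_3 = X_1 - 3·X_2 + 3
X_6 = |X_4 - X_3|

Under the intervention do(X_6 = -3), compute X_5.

do(X_6=-3) replaces the equation X_6 = |X_4 - X_3| with the constant X_6 = -3.
Since X_5 is not a descendant of the intervened variable, it is unaffected.
X_5 = -2·X_1 - 2  [with X_1=2]  = -6

-6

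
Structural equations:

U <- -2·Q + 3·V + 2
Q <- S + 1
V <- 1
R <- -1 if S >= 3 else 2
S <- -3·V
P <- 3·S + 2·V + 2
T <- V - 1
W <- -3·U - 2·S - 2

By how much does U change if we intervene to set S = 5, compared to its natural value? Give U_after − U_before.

Under do(S=5), the mechanism S <- -3·V is discarded; S is fixed at 5.
Q = S + 1  [with S=5]  = 6
U = -2·Q + 3·V + 2  [with Q=6, V=1]  = -7
Without intervention: S = -3·V  [with V=1]  = -3; Q = S + 1  [with S=-3]  = -2; U = -2·Q + 3·V + 2  [with Q=-2, V=1]  = 9.
Change = -7 − 9 = -16.

-16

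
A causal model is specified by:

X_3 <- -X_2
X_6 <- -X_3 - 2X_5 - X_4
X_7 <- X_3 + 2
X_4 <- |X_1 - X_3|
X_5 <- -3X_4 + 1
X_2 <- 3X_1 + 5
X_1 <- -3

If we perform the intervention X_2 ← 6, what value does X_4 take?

3

Under do(X_2=6), the mechanism X_2 <- 3X_1 + 5 is discarded; X_2 is fixed at 6.
X_3 = -X_2  [with X_2=6]  = -6
X_4 = |X_1 - X_3|  [with X_1=-3, X_3=-6]  = 3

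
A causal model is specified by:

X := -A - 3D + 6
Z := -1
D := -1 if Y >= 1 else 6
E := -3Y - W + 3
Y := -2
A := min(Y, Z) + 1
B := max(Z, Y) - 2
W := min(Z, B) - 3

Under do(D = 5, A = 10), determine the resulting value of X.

Under do(D = 5, A = 10), each intervened variable's structural equation is replaced by its fixed value.
X = -A - 3D + 6  [with A=10, D=5]  = -19

-19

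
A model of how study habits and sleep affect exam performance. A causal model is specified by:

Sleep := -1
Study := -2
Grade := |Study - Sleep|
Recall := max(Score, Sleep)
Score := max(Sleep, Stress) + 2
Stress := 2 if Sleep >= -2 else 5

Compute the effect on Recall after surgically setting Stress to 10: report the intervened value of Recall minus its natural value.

8

do(Stress=10) replaces the equation Stress := 2 if Sleep >= -2 else 5 with the constant Stress = 10.
Score = max(Sleep, Stress) + 2  [with Sleep=-1, Stress=10]  = 12
Recall = max(Score, Sleep)  [with Score=12, Sleep=-1]  = 12
Without intervention: Stress = 2 if Sleep >= -2 else 5  [with Sleep=-1]  = 2; Score = max(Sleep, Stress) + 2  [with Sleep=-1, Stress=2]  = 4; Recall = max(Score, Sleep)  [with Score=4, Sleep=-1]  = 4.
Change = 12 − 4 = 8.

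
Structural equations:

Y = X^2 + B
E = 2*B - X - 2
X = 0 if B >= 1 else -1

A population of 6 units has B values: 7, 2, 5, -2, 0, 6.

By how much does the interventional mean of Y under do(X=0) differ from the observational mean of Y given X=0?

The intervention sets X=0 in all 6 units regardless of B. Recomputing Y per unit gives 7, 2, 5, -2, 0, 6; average 3.
Conditioning on X=0 selects the 4 unit(s) with B ∈ {7, 2, 5, 6}. Their Y values: 7, 2, 5, 6. Mean = 5.
Difference = 3 − 5 = -2.

-2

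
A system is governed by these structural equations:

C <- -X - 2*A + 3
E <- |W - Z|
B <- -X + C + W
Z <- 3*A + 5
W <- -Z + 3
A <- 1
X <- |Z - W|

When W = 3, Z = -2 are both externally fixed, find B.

Setting W = 3, Z = -2 by intervention discards those variables' equations.
X = |Z - W|  [with Z=-2, W=3]  = 5
C = -X - 2*A + 3  [with X=5, A=1]  = -4
B = -X + C + W  [with X=5, C=-4, W=3]  = -6

-6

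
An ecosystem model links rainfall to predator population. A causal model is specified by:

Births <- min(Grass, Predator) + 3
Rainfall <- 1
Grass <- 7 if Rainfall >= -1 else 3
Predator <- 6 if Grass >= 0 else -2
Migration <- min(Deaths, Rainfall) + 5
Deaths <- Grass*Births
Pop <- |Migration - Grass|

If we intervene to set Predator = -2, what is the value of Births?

1

The intervention breaks the incoming arrows to Predator: Predator <- 6 if Grass >= 0 else -2 no longer applies, and Predator = -2.
Grass = 7 if Rainfall >= -1 else 3  [with Rainfall=1]  = 7
Births = min(Grass, Predator) + 3  [with Grass=7, Predator=-2]  = 1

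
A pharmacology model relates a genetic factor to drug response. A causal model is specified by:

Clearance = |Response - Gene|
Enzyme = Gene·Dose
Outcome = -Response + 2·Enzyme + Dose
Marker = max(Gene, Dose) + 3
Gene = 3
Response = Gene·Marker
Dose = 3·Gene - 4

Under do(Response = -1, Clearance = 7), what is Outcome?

36

Under do(Response = -1, Clearance = 7), each intervened variable's structural equation is replaced by its fixed value.
Dose = 3·Gene - 4  [with Gene=3]  = 5
Enzyme = Gene·Dose  [with Gene=3, Dose=5]  = 15
Outcome = -Response + 2·Enzyme + Dose  [with Response=-1, Enzyme=15, Dose=5]  = 36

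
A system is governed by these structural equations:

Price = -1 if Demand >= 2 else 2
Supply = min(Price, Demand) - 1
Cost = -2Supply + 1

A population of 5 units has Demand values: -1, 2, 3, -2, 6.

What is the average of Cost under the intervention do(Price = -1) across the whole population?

do(Price=-1) breaks Price's dependence on Demand. With Price=-1 fixed, Cost across the units is 5, 5, 5, 7, 5, mean 5.4.

5.4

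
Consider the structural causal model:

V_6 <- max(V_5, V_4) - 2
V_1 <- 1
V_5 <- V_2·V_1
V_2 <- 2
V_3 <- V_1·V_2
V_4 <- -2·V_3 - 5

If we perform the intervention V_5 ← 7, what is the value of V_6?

5

The intervention breaks the incoming arrows to V_5: V_5 <- V_2·V_1 no longer applies, and V_5 = 7.
V_3 = V_1·V_2  [with V_1=1, V_2=2]  = 2
V_4 = -2·V_3 - 5  [with V_3=2]  = -9
V_6 = max(V_5, V_4) - 2  [with V_5=7, V_4=-9]  = 5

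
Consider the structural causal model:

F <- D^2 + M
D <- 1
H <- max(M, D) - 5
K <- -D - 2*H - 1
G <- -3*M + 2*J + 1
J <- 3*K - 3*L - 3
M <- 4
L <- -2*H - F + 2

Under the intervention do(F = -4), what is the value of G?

The intervention breaks the incoming arrows to F: F <- D^2 + M no longer applies, and F = -4.
H = max(M, D) - 5  [with M=4, D=1]  = -1
K = -D - 2*H - 1  [with D=1, H=-1]  = 0
L = -2*H - F + 2  [with H=-1, F=-4]  = 8
J = 3*K - 3*L - 3  [with K=0, L=8]  = -27
G = -3*M + 2*J + 1  [with M=4, J=-27]  = -65

-65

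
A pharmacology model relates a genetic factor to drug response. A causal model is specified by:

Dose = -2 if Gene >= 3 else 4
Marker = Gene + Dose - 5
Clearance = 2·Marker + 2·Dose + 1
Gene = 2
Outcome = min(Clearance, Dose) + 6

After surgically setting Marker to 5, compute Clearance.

The intervention breaks the incoming arrows to Marker: Marker = Gene + Dose - 5 no longer applies, and Marker = 5.
Dose = -2 if Gene >= 3 else 4  [with Gene=2]  = 4
Clearance = 2·Marker + 2·Dose + 1  [with Marker=5, Dose=4]  = 19

19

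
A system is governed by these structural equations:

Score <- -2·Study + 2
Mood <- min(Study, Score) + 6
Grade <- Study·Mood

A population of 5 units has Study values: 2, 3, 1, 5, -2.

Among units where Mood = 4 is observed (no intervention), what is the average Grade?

0

Observing Mood=4 restricts to units where Mood's equation naturally yields 4: Study ∈ {2, -2}. In that subpopulation Grade = 8, -8, mean 0.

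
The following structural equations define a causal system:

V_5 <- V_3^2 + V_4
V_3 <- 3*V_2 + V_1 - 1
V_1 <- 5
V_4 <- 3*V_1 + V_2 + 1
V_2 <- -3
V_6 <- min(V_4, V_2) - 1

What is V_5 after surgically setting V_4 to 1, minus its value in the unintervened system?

-12

Intervening sets V_4 = 1 and removes its equation (V_4 <- 3*V_1 + V_2 + 1).
V_3 = 3*V_2 + V_1 - 1  [with V_2=-3, V_1=5]  = -5
V_5 = V_3^2 + V_4  [with V_3=-5, V_4=1]  = 26
Without intervention: V_3 = 3*V_2 + V_1 - 1  [with V_2=-3, V_1=5]  = -5; V_4 = 3*V_1 + V_2 + 1  [with V_1=5, V_2=-3]  = 13; V_5 = V_3^2 + V_4  [with V_3=-5, V_4=13]  = 38.
Change = 26 − 38 = -12.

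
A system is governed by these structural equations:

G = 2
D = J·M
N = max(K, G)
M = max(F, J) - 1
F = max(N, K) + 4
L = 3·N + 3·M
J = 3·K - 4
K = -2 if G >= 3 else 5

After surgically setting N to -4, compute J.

The intervention breaks the incoming arrows to N: N = max(K, G) no longer applies, and N = -4.
J is not downstream of the intervention, so its value is determined by the original equations.
K = -2 if G >= 3 else 5  [with G=2]  = 5
J = 3·K - 4  [with K=5]  = 11

11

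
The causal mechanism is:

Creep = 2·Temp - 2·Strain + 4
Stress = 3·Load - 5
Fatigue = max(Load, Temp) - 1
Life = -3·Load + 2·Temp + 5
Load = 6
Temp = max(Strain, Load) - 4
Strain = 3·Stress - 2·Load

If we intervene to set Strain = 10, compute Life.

The intervention breaks the incoming arrows to Strain: Strain = 3·Stress - 2·Load no longer applies, and Strain = 10.
Temp = max(Strain, Load) - 4  [with Strain=10, Load=6]  = 6
Life = -3·Load + 2·Temp + 5  [with Load=6, Temp=6]  = -1

-1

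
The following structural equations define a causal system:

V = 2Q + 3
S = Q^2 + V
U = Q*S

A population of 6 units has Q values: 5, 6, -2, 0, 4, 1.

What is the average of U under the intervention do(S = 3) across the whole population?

7

The intervention sets S=3 in all 6 units regardless of Q. Recomputing U per unit gives 15, 18, -6, 0, 12, 3; average 7.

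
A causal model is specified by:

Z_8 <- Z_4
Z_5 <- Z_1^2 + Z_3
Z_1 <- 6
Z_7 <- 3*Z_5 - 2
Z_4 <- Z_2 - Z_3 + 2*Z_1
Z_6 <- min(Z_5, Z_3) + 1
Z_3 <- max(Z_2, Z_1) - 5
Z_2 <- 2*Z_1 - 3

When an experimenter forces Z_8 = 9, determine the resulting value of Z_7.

Intervening sets Z_8 = 9 and removes its equation (Z_8 <- Z_4).
Since Z_7 is not a descendant of the intervened variable, it is unaffected.
Z_2 = 2*Z_1 - 3  [with Z_1=6]  = 9
Z_3 = max(Z_2, Z_1) - 5  [with Z_2=9, Z_1=6]  = 4
Z_5 = Z_1^2 + Z_3  [with Z_1=6, Z_3=4]  = 40
Z_7 = 3*Z_5 - 2  [with Z_5=40]  = 118

118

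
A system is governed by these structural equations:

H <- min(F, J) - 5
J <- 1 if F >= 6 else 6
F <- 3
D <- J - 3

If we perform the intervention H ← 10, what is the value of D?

3

Under do(H=10), the mechanism H <- min(F, J) - 5 is discarded; H is fixed at 10.
Since D is not a descendant of the intervened variable, it is unaffected.
J = 1 if F >= 6 else 6  [with F=3]  = 6
D = J - 3  [with J=6]  = 3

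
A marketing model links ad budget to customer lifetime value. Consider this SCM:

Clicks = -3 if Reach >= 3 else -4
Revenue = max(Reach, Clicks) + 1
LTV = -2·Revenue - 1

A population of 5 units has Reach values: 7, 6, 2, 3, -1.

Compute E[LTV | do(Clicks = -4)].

Every unit gets Clicks=-4 under the intervention. LTV values become -17, -15, -7, -9, -1; E[LTV|do(Clicks=-4)] = -9.8.

-9.8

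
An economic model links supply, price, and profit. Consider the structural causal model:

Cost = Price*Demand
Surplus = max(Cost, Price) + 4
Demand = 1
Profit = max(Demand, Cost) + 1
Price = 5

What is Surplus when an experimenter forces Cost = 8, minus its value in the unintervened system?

do(Cost=8) replaces the equation Cost = Price*Demand with the constant Cost = 8.
Surplus = max(Cost, Price) + 4  [with Cost=8, Price=5]  = 12
Without intervention: Cost = Price*Demand  [with Price=5, Demand=1]  = 5; Surplus = max(Cost, Price) + 4  [with Cost=5, Price=5]  = 9.
Change = 12 − 9 = 3.

3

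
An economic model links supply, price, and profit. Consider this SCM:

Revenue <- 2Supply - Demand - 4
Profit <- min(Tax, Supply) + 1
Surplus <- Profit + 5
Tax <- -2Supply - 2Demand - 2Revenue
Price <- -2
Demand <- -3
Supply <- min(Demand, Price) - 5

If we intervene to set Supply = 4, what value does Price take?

Under do(Supply=4), the mechanism Supply <- min(Demand, Price) - 5 is discarded; Supply is fixed at 4.
Since Price is not a descendant of the intervened variable, it is unaffected.

-2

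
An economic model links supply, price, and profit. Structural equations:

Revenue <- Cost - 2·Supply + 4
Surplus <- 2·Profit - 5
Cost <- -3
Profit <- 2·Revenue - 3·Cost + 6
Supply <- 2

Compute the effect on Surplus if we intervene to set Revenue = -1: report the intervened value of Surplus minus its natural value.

do(Revenue=-1) replaces the equation Revenue <- Cost - 2·Supply + 4 with the constant Revenue = -1.
Profit = 2·Revenue - 3·Cost + 6  [with Revenue=-1, Cost=-3]  = 13
Surplus = 2·Profit - 5  [with Profit=13]  = 21
Without intervention: Revenue = Cost - 2·Supply + 4  [with Cost=-3, Supply=2]  = -3; Profit = 2·Revenue - 3·Cost + 6  [with Revenue=-3, Cost=-3]  = 9; Surplus = 2·Profit - 5  [with Profit=9]  = 13.
Change = 21 − 13 = 8.

8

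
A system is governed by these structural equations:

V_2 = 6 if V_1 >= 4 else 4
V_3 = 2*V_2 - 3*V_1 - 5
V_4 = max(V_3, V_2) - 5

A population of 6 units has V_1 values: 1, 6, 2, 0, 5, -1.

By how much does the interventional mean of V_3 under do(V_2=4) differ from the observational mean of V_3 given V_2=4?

do(V_2=4) breaks V_2's dependence on V_1. With V_2=4 fixed, V_3 across the units is 0, -15, -3, 3, -12, 6, mean -3.5.
Conditioning on V_2=4 selects the 4 unit(s) with V_1 ∈ {1, 2, 0, -1}. Their V_3 values: 0, -3, 3, 6. Mean = 1.5.
Difference = -3.5 − 1.5 = -5.

-5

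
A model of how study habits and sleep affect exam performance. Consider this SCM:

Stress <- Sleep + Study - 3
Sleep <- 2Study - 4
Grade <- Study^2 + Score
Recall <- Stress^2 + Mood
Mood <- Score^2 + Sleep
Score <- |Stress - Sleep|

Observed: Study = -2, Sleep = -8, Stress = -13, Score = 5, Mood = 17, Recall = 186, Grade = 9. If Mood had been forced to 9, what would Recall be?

178

The intervention breaks the incoming arrows to Mood: Mood <- Score^2 + Sleep no longer applies, and Mood = 9.
Sleep = 2Study - 4  [with Study=-2]  = -8
Stress = Sleep + Study - 3  [with Sleep=-8, Study=-2]  = -13
Recall = Stress^2 + Mood  [with Stress=-13, Mood=9]  = 178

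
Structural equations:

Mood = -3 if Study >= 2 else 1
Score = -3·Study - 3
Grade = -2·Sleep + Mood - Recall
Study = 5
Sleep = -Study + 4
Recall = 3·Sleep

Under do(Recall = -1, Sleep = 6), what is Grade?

The joint intervention fixes Recall = -1, Sleep = 6, removing each variable's own equation.
Mood = -3 if Study >= 2 else 1  [with Study=5]  = -3
Grade = -2·Sleep + Mood - Recall  [with Sleep=6, Mood=-3, Recall=-1]  = -14

-14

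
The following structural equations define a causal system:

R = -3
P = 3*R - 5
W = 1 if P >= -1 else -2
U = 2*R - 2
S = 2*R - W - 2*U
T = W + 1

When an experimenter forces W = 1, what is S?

do(W=1) replaces the equation W = 1 if P >= -1 else -2 with the constant W = 1.
U = 2*R - 2  [with R=-3]  = -8
S = 2*R - W - 2*U  [with R=-3, W=1, U=-8]  = 9

9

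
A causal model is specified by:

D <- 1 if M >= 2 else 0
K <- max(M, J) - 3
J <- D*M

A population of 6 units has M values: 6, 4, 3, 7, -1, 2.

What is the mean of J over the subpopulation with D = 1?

4.4

Conditioning on D=1 selects the 5 unit(s) with M ∈ {6, 4, 3, 7, 2}. Their J values: 6, 4, 3, 7, 2. Mean = 4.4.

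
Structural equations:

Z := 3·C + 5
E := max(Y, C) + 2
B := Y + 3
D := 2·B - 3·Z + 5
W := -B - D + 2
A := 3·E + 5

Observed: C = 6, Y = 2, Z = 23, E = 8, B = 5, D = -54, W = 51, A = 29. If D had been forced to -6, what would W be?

Intervening sets D = -6 and removes its equation (D := 2·B - 3·Z + 5).
B = Y + 3  [with Y=2]  = 5
W = -B - D + 2  [with B=5, D=-6]  = 3

3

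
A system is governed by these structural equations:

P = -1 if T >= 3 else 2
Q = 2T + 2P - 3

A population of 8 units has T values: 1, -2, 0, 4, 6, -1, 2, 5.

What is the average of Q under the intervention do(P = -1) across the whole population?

The intervention sets P=-1 in all 8 units regardless of T. Recomputing Q per unit gives -3, -9, -5, 3, 7, -7, -1, 5; average -1.25.

-1.25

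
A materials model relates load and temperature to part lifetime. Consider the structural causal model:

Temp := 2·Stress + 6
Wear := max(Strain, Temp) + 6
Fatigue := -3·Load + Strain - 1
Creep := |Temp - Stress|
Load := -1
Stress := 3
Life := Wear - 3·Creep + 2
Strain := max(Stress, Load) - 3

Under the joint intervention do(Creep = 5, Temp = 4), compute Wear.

Setting Creep = 5, Temp = 4 by intervention discards those variables' equations.
Strain = max(Stress, Load) - 3  [with Stress=3, Load=-1]  = 0
Wear = max(Strain, Temp) + 6  [with Strain=0, Temp=4]  = 10

10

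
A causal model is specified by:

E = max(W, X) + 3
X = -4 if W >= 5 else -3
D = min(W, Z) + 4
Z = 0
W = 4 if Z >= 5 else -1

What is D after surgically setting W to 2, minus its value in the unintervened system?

The intervention breaks the incoming arrows to W: W = 4 if Z >= 5 else -1 no longer applies, and W = 2.
D = min(W, Z) + 4  [with W=2, Z=0]  = 4
Without intervention: W = 4 if Z >= 5 else -1  [with Z=0]  = -1; D = min(W, Z) + 4  [with W=-1, Z=0]  = 3.
Change = 4 − 3 = 1.

1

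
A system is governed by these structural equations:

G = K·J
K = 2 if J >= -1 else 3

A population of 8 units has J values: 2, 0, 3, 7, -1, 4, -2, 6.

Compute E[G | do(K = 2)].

4.75

Under do(K=2), K's equation is replaced by K=2 for every unit. Per-unit G: 4, 0, 6, 14, -2, 8, -4, 12. Mean = 4.75.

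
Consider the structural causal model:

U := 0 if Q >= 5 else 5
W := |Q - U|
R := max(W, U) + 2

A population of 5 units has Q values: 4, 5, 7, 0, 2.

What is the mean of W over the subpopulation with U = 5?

Observing U=5 restricts to units where U's equation naturally yields 5: Q ∈ {4, 0, 2}. In that subpopulation W = 1, 5, 3, mean 3.

3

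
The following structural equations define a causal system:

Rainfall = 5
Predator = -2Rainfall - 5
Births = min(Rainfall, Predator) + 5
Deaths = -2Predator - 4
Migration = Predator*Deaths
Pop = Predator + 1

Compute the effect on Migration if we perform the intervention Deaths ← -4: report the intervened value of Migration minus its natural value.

Intervening sets Deaths = -4 and removes its equation (Deaths = -2Predator - 4).
Predator = -2Rainfall - 5  [with Rainfall=5]  = -15
Migration = Predator*Deaths  [with Predator=-15, Deaths=-4]  = 60
Without intervention: Predator = -2Rainfall - 5  [with Rainfall=5]  = -15; Deaths = -2Predator - 4  [with Predator=-15]  = 26; Migration = Predator*Deaths  [with Predator=-15, Deaths=26]  = -390.
Change = 60 − (-390) = 450.

450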